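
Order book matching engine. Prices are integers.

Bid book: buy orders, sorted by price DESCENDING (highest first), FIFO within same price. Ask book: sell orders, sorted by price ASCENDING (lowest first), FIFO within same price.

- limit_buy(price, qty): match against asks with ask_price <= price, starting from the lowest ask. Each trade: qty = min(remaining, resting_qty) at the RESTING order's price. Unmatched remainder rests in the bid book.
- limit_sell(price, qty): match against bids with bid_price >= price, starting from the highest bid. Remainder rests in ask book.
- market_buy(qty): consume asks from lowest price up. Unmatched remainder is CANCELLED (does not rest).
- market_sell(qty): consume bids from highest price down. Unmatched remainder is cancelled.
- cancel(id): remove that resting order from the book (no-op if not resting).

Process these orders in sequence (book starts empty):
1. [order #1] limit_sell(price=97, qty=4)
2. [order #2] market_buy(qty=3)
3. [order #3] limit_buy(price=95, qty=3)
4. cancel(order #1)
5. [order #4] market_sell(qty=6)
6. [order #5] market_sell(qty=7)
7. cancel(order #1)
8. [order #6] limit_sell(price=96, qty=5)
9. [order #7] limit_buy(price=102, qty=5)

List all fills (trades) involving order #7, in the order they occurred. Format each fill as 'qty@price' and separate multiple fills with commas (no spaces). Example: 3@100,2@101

Answer: 5@96

Derivation:
After op 1 [order #1] limit_sell(price=97, qty=4): fills=none; bids=[-] asks=[#1:4@97]
After op 2 [order #2] market_buy(qty=3): fills=#2x#1:3@97; bids=[-] asks=[#1:1@97]
After op 3 [order #3] limit_buy(price=95, qty=3): fills=none; bids=[#3:3@95] asks=[#1:1@97]
After op 4 cancel(order #1): fills=none; bids=[#3:3@95] asks=[-]
After op 5 [order #4] market_sell(qty=6): fills=#3x#4:3@95; bids=[-] asks=[-]
After op 6 [order #5] market_sell(qty=7): fills=none; bids=[-] asks=[-]
After op 7 cancel(order #1): fills=none; bids=[-] asks=[-]
After op 8 [order #6] limit_sell(price=96, qty=5): fills=none; bids=[-] asks=[#6:5@96]
After op 9 [order #7] limit_buy(price=102, qty=5): fills=#7x#6:5@96; bids=[-] asks=[-]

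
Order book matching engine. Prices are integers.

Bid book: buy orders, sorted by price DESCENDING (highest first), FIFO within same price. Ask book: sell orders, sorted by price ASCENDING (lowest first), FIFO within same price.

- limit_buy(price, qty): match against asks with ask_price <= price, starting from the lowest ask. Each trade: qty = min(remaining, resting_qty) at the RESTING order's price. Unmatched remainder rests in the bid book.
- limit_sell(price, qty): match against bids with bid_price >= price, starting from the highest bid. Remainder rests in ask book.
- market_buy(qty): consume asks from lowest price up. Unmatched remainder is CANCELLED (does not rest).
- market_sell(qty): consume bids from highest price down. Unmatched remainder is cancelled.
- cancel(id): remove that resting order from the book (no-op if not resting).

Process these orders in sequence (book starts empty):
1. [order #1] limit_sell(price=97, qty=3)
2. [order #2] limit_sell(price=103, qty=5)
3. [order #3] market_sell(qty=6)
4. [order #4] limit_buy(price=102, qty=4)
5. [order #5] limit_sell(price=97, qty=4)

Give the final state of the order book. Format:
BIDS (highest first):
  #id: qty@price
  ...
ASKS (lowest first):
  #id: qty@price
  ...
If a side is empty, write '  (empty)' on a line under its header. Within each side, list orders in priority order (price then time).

Answer: BIDS (highest first):
  (empty)
ASKS (lowest first):
  #5: 3@97
  #2: 5@103

Derivation:
After op 1 [order #1] limit_sell(price=97, qty=3): fills=none; bids=[-] asks=[#1:3@97]
After op 2 [order #2] limit_sell(price=103, qty=5): fills=none; bids=[-] asks=[#1:3@97 #2:5@103]
After op 3 [order #3] market_sell(qty=6): fills=none; bids=[-] asks=[#1:3@97 #2:5@103]
After op 4 [order #4] limit_buy(price=102, qty=4): fills=#4x#1:3@97; bids=[#4:1@102] asks=[#2:5@103]
After op 5 [order #5] limit_sell(price=97, qty=4): fills=#4x#5:1@102; bids=[-] asks=[#5:3@97 #2:5@103]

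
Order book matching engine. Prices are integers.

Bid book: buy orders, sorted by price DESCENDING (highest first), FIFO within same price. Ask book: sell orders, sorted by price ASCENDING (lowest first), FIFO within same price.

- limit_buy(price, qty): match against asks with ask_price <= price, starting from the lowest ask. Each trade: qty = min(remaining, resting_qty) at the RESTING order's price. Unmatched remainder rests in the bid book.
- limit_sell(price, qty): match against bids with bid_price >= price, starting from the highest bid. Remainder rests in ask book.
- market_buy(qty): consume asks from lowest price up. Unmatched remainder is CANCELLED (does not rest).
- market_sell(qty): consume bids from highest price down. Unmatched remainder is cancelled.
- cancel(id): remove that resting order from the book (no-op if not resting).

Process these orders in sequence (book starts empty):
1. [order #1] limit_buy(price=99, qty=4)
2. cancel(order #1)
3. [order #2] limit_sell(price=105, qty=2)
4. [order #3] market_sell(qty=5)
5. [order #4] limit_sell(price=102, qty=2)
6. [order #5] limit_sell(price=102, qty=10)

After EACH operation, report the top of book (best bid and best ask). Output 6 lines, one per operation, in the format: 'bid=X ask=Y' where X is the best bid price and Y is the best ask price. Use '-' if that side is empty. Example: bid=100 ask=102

Answer: bid=99 ask=-
bid=- ask=-
bid=- ask=105
bid=- ask=105
bid=- ask=102
bid=- ask=102

Derivation:
After op 1 [order #1] limit_buy(price=99, qty=4): fills=none; bids=[#1:4@99] asks=[-]
After op 2 cancel(order #1): fills=none; bids=[-] asks=[-]
After op 3 [order #2] limit_sell(price=105, qty=2): fills=none; bids=[-] asks=[#2:2@105]
After op 4 [order #3] market_sell(qty=5): fills=none; bids=[-] asks=[#2:2@105]
After op 5 [order #4] limit_sell(price=102, qty=2): fills=none; bids=[-] asks=[#4:2@102 #2:2@105]
After op 6 [order #5] limit_sell(price=102, qty=10): fills=none; bids=[-] asks=[#4:2@102 #5:10@102 #2:2@105]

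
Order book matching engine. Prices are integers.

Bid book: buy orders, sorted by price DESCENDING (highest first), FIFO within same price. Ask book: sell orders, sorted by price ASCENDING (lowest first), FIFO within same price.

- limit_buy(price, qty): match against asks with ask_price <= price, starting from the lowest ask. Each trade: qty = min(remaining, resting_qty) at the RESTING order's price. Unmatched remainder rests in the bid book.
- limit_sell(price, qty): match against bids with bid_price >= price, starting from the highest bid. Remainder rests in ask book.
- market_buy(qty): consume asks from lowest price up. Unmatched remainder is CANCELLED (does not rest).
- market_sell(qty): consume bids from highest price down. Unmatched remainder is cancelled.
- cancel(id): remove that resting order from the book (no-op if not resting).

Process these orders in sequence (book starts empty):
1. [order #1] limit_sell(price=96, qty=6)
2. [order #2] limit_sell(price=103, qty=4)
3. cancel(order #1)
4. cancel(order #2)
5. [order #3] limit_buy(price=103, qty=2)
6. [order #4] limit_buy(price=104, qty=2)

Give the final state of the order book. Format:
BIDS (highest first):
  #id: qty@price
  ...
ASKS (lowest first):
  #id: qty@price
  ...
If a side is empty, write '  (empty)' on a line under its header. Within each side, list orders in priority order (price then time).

After op 1 [order #1] limit_sell(price=96, qty=6): fills=none; bids=[-] asks=[#1:6@96]
After op 2 [order #2] limit_sell(price=103, qty=4): fills=none; bids=[-] asks=[#1:6@96 #2:4@103]
After op 3 cancel(order #1): fills=none; bids=[-] asks=[#2:4@103]
After op 4 cancel(order #2): fills=none; bids=[-] asks=[-]
After op 5 [order #3] limit_buy(price=103, qty=2): fills=none; bids=[#3:2@103] asks=[-]
After op 6 [order #4] limit_buy(price=104, qty=2): fills=none; bids=[#4:2@104 #3:2@103] asks=[-]

Answer: BIDS (highest first):
  #4: 2@104
  #3: 2@103
ASKS (lowest first):
  (empty)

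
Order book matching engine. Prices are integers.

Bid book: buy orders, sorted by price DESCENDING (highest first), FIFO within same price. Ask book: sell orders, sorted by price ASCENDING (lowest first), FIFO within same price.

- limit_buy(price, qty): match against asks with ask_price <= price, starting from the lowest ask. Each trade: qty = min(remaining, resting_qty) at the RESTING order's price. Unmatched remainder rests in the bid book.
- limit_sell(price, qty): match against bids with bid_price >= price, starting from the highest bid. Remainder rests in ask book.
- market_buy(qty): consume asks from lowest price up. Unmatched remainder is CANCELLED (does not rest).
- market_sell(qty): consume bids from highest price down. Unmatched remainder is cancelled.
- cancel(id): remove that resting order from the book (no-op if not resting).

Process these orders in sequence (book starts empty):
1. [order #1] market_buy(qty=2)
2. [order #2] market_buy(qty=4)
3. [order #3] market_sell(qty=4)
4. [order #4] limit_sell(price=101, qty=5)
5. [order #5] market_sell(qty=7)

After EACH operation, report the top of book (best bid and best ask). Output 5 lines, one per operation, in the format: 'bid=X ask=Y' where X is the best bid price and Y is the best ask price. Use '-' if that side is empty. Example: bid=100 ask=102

After op 1 [order #1] market_buy(qty=2): fills=none; bids=[-] asks=[-]
After op 2 [order #2] market_buy(qty=4): fills=none; bids=[-] asks=[-]
After op 3 [order #3] market_sell(qty=4): fills=none; bids=[-] asks=[-]
After op 4 [order #4] limit_sell(price=101, qty=5): fills=none; bids=[-] asks=[#4:5@101]
After op 5 [order #5] market_sell(qty=7): fills=none; bids=[-] asks=[#4:5@101]

Answer: bid=- ask=-
bid=- ask=-
bid=- ask=-
bid=- ask=101
bid=- ask=101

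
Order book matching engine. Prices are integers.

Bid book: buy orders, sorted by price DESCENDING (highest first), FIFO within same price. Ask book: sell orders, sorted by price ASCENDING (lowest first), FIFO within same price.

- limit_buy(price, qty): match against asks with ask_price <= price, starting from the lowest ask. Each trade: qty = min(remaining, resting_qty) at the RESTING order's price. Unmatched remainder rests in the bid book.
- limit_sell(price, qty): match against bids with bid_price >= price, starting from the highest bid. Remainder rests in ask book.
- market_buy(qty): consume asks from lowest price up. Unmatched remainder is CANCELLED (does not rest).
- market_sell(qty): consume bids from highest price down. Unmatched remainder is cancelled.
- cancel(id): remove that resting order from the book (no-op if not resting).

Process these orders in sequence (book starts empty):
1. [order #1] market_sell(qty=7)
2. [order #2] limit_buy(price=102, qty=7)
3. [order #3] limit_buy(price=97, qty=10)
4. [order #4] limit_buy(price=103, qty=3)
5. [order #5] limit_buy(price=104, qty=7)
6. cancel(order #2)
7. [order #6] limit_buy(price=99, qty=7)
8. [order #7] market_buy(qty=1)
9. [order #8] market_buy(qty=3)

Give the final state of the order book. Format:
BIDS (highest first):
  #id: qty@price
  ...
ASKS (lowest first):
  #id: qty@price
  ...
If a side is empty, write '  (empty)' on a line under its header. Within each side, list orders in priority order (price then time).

Answer: BIDS (highest first):
  #5: 7@104
  #4: 3@103
  #6: 7@99
  #3: 10@97
ASKS (lowest first):
  (empty)

Derivation:
After op 1 [order #1] market_sell(qty=7): fills=none; bids=[-] asks=[-]
After op 2 [order #2] limit_buy(price=102, qty=7): fills=none; bids=[#2:7@102] asks=[-]
After op 3 [order #3] limit_buy(price=97, qty=10): fills=none; bids=[#2:7@102 #3:10@97] asks=[-]
After op 4 [order #4] limit_buy(price=103, qty=3): fills=none; bids=[#4:3@103 #2:7@102 #3:10@97] asks=[-]
After op 5 [order #5] limit_buy(price=104, qty=7): fills=none; bids=[#5:7@104 #4:3@103 #2:7@102 #3:10@97] asks=[-]
After op 6 cancel(order #2): fills=none; bids=[#5:7@104 #4:3@103 #3:10@97] asks=[-]
After op 7 [order #6] limit_buy(price=99, qty=7): fills=none; bids=[#5:7@104 #4:3@103 #6:7@99 #3:10@97] asks=[-]
After op 8 [order #7] market_buy(qty=1): fills=none; bids=[#5:7@104 #4:3@103 #6:7@99 #3:10@97] asks=[-]
After op 9 [order #8] market_buy(qty=3): fills=none; bids=[#5:7@104 #4:3@103 #6:7@99 #3:10@97] asks=[-]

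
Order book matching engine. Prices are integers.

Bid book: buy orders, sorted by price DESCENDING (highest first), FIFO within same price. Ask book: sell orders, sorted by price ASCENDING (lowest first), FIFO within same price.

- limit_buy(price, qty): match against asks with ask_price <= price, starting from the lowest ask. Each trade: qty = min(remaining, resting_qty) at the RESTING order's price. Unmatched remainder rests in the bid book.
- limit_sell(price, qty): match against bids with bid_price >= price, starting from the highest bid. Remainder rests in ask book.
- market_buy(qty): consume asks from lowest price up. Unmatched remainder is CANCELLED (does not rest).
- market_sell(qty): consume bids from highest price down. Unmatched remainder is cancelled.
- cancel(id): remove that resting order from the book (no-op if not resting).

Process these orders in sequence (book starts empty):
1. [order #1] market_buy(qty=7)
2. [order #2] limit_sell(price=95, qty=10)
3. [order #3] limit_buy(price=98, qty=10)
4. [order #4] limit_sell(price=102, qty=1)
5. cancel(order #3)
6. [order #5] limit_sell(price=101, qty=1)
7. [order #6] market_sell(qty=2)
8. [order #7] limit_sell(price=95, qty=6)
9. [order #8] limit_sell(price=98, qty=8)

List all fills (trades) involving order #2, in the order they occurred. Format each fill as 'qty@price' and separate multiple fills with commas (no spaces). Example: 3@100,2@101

After op 1 [order #1] market_buy(qty=7): fills=none; bids=[-] asks=[-]
After op 2 [order #2] limit_sell(price=95, qty=10): fills=none; bids=[-] asks=[#2:10@95]
After op 3 [order #3] limit_buy(price=98, qty=10): fills=#3x#2:10@95; bids=[-] asks=[-]
After op 4 [order #4] limit_sell(price=102, qty=1): fills=none; bids=[-] asks=[#4:1@102]
After op 5 cancel(order #3): fills=none; bids=[-] asks=[#4:1@102]
After op 6 [order #5] limit_sell(price=101, qty=1): fills=none; bids=[-] asks=[#5:1@101 #4:1@102]
After op 7 [order #6] market_sell(qty=2): fills=none; bids=[-] asks=[#5:1@101 #4:1@102]
After op 8 [order #7] limit_sell(price=95, qty=6): fills=none; bids=[-] asks=[#7:6@95 #5:1@101 #4:1@102]
After op 9 [order #8] limit_sell(price=98, qty=8): fills=none; bids=[-] asks=[#7:6@95 #8:8@98 #5:1@101 #4:1@102]

Answer: 10@95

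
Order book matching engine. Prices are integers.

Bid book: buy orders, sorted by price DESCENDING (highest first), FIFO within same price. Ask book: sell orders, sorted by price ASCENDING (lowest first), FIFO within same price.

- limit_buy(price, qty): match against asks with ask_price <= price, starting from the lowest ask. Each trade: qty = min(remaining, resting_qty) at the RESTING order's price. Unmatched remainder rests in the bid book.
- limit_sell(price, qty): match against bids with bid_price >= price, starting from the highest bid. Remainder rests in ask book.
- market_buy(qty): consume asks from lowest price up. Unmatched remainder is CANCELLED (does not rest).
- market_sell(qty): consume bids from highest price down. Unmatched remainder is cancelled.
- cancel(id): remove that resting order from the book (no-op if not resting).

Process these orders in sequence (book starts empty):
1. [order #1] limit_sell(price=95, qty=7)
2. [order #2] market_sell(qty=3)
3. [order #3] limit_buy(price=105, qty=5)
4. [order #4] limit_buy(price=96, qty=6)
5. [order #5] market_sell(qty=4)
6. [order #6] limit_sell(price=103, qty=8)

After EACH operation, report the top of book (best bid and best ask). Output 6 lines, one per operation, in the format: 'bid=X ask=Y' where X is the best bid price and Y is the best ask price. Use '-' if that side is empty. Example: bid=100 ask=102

Answer: bid=- ask=95
bid=- ask=95
bid=- ask=95
bid=96 ask=-
bid=- ask=-
bid=- ask=103

Derivation:
After op 1 [order #1] limit_sell(price=95, qty=7): fills=none; bids=[-] asks=[#1:7@95]
After op 2 [order #2] market_sell(qty=3): fills=none; bids=[-] asks=[#1:7@95]
After op 3 [order #3] limit_buy(price=105, qty=5): fills=#3x#1:5@95; bids=[-] asks=[#1:2@95]
After op 4 [order #4] limit_buy(price=96, qty=6): fills=#4x#1:2@95; bids=[#4:4@96] asks=[-]
After op 5 [order #5] market_sell(qty=4): fills=#4x#5:4@96; bids=[-] asks=[-]
After op 6 [order #6] limit_sell(price=103, qty=8): fills=none; bids=[-] asks=[#6:8@103]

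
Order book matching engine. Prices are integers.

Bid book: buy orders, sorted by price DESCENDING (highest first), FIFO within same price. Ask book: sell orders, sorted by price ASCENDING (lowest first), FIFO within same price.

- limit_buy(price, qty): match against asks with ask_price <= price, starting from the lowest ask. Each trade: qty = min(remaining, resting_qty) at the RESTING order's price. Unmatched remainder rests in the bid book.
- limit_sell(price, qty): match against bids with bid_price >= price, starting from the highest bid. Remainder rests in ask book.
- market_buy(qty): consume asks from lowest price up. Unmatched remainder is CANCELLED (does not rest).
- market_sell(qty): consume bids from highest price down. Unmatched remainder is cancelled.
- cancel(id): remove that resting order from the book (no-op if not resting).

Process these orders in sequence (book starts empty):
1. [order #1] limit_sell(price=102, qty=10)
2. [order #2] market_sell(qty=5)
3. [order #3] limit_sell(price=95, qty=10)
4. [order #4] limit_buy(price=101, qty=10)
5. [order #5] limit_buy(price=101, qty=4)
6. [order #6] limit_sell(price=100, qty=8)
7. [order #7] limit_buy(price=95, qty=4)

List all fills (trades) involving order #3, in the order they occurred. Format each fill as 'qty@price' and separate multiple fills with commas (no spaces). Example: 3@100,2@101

Answer: 10@95

Derivation:
After op 1 [order #1] limit_sell(price=102, qty=10): fills=none; bids=[-] asks=[#1:10@102]
After op 2 [order #2] market_sell(qty=5): fills=none; bids=[-] asks=[#1:10@102]
After op 3 [order #3] limit_sell(price=95, qty=10): fills=none; bids=[-] asks=[#3:10@95 #1:10@102]
After op 4 [order #4] limit_buy(price=101, qty=10): fills=#4x#3:10@95; bids=[-] asks=[#1:10@102]
After op 5 [order #5] limit_buy(price=101, qty=4): fills=none; bids=[#5:4@101] asks=[#1:10@102]
After op 6 [order #6] limit_sell(price=100, qty=8): fills=#5x#6:4@101; bids=[-] asks=[#6:4@100 #1:10@102]
After op 7 [order #7] limit_buy(price=95, qty=4): fills=none; bids=[#7:4@95] asks=[#6:4@100 #1:10@102]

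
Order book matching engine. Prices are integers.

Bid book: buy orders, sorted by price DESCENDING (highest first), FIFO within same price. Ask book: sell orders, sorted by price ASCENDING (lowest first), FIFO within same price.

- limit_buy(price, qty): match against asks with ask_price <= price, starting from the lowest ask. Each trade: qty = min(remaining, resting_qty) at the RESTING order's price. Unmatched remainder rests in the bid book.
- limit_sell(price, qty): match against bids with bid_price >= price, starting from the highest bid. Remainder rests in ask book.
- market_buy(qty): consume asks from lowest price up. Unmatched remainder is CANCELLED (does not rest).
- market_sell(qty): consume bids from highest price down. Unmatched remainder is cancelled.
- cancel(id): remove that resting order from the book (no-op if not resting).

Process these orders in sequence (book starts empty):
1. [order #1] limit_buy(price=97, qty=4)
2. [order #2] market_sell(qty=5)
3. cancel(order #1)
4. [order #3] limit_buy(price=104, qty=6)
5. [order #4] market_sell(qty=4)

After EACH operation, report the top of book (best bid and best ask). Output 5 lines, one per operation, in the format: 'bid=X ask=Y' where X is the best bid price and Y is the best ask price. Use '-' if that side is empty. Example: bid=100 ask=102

After op 1 [order #1] limit_buy(price=97, qty=4): fills=none; bids=[#1:4@97] asks=[-]
After op 2 [order #2] market_sell(qty=5): fills=#1x#2:4@97; bids=[-] asks=[-]
After op 3 cancel(order #1): fills=none; bids=[-] asks=[-]
After op 4 [order #3] limit_buy(price=104, qty=6): fills=none; bids=[#3:6@104] asks=[-]
After op 5 [order #4] market_sell(qty=4): fills=#3x#4:4@104; bids=[#3:2@104] asks=[-]

Answer: bid=97 ask=-
bid=- ask=-
bid=- ask=-
bid=104 ask=-
bid=104 ask=-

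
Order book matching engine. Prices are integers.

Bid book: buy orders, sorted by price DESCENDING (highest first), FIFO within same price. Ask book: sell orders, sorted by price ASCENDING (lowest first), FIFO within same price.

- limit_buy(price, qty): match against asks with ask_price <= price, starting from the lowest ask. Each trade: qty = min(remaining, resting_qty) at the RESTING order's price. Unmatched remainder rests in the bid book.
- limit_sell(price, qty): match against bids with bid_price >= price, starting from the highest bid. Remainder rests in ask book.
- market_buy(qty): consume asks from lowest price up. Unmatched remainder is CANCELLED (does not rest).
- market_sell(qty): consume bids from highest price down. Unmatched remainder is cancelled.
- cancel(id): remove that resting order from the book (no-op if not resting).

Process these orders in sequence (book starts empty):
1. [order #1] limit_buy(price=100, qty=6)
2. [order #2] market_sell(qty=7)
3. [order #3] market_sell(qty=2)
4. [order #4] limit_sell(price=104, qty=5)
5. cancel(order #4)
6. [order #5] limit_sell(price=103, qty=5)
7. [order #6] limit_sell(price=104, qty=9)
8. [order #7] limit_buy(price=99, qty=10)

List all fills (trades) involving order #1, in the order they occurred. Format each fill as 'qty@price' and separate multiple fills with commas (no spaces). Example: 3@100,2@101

Answer: 6@100

Derivation:
After op 1 [order #1] limit_buy(price=100, qty=6): fills=none; bids=[#1:6@100] asks=[-]
After op 2 [order #2] market_sell(qty=7): fills=#1x#2:6@100; bids=[-] asks=[-]
After op 3 [order #3] market_sell(qty=2): fills=none; bids=[-] asks=[-]
After op 4 [order #4] limit_sell(price=104, qty=5): fills=none; bids=[-] asks=[#4:5@104]
After op 5 cancel(order #4): fills=none; bids=[-] asks=[-]
After op 6 [order #5] limit_sell(price=103, qty=5): fills=none; bids=[-] asks=[#5:5@103]
After op 7 [order #6] limit_sell(price=104, qty=9): fills=none; bids=[-] asks=[#5:5@103 #6:9@104]
After op 8 [order #7] limit_buy(price=99, qty=10): fills=none; bids=[#7:10@99] asks=[#5:5@103 #6:9@104]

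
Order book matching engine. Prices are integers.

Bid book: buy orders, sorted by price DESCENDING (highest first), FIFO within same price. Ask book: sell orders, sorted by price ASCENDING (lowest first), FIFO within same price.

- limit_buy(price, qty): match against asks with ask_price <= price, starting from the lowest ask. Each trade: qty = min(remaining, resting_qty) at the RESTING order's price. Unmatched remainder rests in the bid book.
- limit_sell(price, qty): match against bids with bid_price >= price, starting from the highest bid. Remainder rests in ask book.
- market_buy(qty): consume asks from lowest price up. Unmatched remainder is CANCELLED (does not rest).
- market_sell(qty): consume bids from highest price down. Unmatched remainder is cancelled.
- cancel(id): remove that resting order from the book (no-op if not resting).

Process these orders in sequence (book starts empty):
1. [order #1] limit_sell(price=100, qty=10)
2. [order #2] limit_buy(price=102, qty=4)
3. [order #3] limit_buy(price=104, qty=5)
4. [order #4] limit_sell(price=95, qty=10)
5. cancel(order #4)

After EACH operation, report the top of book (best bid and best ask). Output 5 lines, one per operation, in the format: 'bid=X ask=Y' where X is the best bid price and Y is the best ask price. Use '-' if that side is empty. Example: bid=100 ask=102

After op 1 [order #1] limit_sell(price=100, qty=10): fills=none; bids=[-] asks=[#1:10@100]
After op 2 [order #2] limit_buy(price=102, qty=4): fills=#2x#1:4@100; bids=[-] asks=[#1:6@100]
After op 3 [order #3] limit_buy(price=104, qty=5): fills=#3x#1:5@100; bids=[-] asks=[#1:1@100]
After op 4 [order #4] limit_sell(price=95, qty=10): fills=none; bids=[-] asks=[#4:10@95 #1:1@100]
After op 5 cancel(order #4): fills=none; bids=[-] asks=[#1:1@100]

Answer: bid=- ask=100
bid=- ask=100
bid=- ask=100
bid=- ask=95
bid=- ask=100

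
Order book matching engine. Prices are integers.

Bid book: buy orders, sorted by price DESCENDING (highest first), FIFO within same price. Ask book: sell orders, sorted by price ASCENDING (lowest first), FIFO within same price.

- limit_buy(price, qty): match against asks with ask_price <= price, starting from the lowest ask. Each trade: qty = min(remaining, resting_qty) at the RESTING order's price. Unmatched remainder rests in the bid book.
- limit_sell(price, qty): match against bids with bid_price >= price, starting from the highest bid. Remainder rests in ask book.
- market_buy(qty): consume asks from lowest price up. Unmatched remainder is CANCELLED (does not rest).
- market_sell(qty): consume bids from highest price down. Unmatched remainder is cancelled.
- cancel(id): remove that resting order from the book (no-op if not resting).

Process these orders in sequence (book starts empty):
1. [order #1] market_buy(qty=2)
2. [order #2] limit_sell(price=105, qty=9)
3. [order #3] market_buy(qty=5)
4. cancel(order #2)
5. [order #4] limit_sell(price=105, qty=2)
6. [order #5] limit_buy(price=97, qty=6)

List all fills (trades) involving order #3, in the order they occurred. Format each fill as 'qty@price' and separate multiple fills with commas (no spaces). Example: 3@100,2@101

After op 1 [order #1] market_buy(qty=2): fills=none; bids=[-] asks=[-]
After op 2 [order #2] limit_sell(price=105, qty=9): fills=none; bids=[-] asks=[#2:9@105]
After op 3 [order #3] market_buy(qty=5): fills=#3x#2:5@105; bids=[-] asks=[#2:4@105]
After op 4 cancel(order #2): fills=none; bids=[-] asks=[-]
After op 5 [order #4] limit_sell(price=105, qty=2): fills=none; bids=[-] asks=[#4:2@105]
After op 6 [order #5] limit_buy(price=97, qty=6): fills=none; bids=[#5:6@97] asks=[#4:2@105]

Answer: 5@105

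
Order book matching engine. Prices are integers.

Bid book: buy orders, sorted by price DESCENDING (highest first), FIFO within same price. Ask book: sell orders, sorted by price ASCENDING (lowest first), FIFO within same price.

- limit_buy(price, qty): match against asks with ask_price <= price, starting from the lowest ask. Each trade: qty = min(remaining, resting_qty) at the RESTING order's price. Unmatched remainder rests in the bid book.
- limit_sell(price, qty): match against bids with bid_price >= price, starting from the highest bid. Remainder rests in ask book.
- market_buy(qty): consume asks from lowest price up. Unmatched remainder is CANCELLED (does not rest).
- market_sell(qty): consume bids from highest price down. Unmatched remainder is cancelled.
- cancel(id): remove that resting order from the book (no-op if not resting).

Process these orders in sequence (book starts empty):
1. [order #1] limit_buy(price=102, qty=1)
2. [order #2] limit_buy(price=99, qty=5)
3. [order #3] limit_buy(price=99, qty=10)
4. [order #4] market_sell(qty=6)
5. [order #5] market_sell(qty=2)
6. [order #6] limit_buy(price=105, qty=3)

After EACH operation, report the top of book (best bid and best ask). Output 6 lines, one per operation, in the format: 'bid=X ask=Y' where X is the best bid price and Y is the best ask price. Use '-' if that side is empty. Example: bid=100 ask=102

After op 1 [order #1] limit_buy(price=102, qty=1): fills=none; bids=[#1:1@102] asks=[-]
After op 2 [order #2] limit_buy(price=99, qty=5): fills=none; bids=[#1:1@102 #2:5@99] asks=[-]
After op 3 [order #3] limit_buy(price=99, qty=10): fills=none; bids=[#1:1@102 #2:5@99 #3:10@99] asks=[-]
After op 4 [order #4] market_sell(qty=6): fills=#1x#4:1@102 #2x#4:5@99; bids=[#3:10@99] asks=[-]
After op 5 [order #5] market_sell(qty=2): fills=#3x#5:2@99; bids=[#3:8@99] asks=[-]
After op 6 [order #6] limit_buy(price=105, qty=3): fills=none; bids=[#6:3@105 #3:8@99] asks=[-]

Answer: bid=102 ask=-
bid=102 ask=-
bid=102 ask=-
bid=99 ask=-
bid=99 ask=-
bid=105 ask=-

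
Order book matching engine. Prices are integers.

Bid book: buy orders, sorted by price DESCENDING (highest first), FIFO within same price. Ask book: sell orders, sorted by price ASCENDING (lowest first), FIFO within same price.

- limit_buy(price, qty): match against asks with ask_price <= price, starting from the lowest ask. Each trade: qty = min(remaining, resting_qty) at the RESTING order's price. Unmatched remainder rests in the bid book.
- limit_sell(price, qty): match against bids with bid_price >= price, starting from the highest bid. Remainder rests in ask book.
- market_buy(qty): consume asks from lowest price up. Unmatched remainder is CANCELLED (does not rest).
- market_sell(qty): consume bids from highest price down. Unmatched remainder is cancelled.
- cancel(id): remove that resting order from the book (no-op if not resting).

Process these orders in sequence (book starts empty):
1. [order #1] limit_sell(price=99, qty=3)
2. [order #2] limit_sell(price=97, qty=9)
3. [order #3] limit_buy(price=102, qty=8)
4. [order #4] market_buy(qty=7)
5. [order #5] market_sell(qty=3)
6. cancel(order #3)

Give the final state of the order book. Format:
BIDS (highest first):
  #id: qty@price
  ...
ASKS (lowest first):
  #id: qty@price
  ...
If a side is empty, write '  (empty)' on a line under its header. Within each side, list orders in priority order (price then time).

Answer: BIDS (highest first):
  (empty)
ASKS (lowest first):
  (empty)

Derivation:
After op 1 [order #1] limit_sell(price=99, qty=3): fills=none; bids=[-] asks=[#1:3@99]
After op 2 [order #2] limit_sell(price=97, qty=9): fills=none; bids=[-] asks=[#2:9@97 #1:3@99]
After op 3 [order #3] limit_buy(price=102, qty=8): fills=#3x#2:8@97; bids=[-] asks=[#2:1@97 #1:3@99]
After op 4 [order #4] market_buy(qty=7): fills=#4x#2:1@97 #4x#1:3@99; bids=[-] asks=[-]
After op 5 [order #5] market_sell(qty=3): fills=none; bids=[-] asks=[-]
After op 6 cancel(order #3): fills=none; bids=[-] asks=[-]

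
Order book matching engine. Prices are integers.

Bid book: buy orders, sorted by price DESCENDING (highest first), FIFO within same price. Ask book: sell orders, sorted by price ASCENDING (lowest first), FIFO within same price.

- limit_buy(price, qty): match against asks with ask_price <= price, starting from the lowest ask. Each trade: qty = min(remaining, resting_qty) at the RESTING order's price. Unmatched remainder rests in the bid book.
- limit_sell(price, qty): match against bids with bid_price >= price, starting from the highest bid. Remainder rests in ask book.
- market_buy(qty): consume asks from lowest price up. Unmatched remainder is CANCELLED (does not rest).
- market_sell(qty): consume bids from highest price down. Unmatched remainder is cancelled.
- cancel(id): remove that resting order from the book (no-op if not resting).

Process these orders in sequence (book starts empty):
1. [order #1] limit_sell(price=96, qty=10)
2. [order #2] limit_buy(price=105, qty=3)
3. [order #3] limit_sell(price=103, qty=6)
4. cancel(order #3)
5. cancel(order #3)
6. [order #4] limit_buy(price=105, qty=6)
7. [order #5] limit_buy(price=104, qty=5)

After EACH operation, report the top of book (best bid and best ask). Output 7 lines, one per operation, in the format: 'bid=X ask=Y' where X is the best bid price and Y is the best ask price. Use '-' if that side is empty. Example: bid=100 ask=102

Answer: bid=- ask=96
bid=- ask=96
bid=- ask=96
bid=- ask=96
bid=- ask=96
bid=- ask=96
bid=104 ask=-

Derivation:
After op 1 [order #1] limit_sell(price=96, qty=10): fills=none; bids=[-] asks=[#1:10@96]
After op 2 [order #2] limit_buy(price=105, qty=3): fills=#2x#1:3@96; bids=[-] asks=[#1:7@96]
After op 3 [order #3] limit_sell(price=103, qty=6): fills=none; bids=[-] asks=[#1:7@96 #3:6@103]
After op 4 cancel(order #3): fills=none; bids=[-] asks=[#1:7@96]
After op 5 cancel(order #3): fills=none; bids=[-] asks=[#1:7@96]
After op 6 [order #4] limit_buy(price=105, qty=6): fills=#4x#1:6@96; bids=[-] asks=[#1:1@96]
After op 7 [order #5] limit_buy(price=104, qty=5): fills=#5x#1:1@96; bids=[#5:4@104] asks=[-]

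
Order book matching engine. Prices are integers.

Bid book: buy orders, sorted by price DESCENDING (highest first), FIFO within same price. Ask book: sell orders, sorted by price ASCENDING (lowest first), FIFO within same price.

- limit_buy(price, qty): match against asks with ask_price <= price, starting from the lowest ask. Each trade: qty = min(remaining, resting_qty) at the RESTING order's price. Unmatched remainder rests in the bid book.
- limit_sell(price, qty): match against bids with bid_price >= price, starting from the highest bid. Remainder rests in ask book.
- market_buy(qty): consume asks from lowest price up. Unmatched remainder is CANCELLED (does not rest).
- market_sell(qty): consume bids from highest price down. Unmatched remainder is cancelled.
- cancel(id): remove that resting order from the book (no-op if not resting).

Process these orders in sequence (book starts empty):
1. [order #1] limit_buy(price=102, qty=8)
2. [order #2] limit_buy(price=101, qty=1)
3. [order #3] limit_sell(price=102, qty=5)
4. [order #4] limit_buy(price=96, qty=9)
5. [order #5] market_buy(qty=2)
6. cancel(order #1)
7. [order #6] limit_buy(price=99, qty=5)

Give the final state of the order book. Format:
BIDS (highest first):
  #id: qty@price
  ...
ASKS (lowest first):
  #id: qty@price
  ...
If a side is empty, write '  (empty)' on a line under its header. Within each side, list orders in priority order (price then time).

Answer: BIDS (highest first):
  #2: 1@101
  #6: 5@99
  #4: 9@96
ASKS (lowest first):
  (empty)

Derivation:
After op 1 [order #1] limit_buy(price=102, qty=8): fills=none; bids=[#1:8@102] asks=[-]
After op 2 [order #2] limit_buy(price=101, qty=1): fills=none; bids=[#1:8@102 #2:1@101] asks=[-]
After op 3 [order #3] limit_sell(price=102, qty=5): fills=#1x#3:5@102; bids=[#1:3@102 #2:1@101] asks=[-]
After op 4 [order #4] limit_buy(price=96, qty=9): fills=none; bids=[#1:3@102 #2:1@101 #4:9@96] asks=[-]
After op 5 [order #5] market_buy(qty=2): fills=none; bids=[#1:3@102 #2:1@101 #4:9@96] asks=[-]
After op 6 cancel(order #1): fills=none; bids=[#2:1@101 #4:9@96] asks=[-]
After op 7 [order #6] limit_buy(price=99, qty=5): fills=none; bids=[#2:1@101 #6:5@99 #4:9@96] asks=[-]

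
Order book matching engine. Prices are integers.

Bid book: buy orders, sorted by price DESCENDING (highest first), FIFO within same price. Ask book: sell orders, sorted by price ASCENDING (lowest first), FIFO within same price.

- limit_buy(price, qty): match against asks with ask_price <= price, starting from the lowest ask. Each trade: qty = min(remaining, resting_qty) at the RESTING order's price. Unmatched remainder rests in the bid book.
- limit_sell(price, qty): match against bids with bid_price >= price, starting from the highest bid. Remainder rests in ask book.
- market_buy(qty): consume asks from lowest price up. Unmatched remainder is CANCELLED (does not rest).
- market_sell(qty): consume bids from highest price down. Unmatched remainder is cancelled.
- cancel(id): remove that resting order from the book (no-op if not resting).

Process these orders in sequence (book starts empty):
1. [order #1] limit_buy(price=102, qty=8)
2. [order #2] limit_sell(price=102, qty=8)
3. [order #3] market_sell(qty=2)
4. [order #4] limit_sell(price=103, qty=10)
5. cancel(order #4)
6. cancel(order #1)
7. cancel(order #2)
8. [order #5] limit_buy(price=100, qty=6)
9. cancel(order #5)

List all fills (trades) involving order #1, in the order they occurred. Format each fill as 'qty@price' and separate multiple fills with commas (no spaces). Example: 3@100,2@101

After op 1 [order #1] limit_buy(price=102, qty=8): fills=none; bids=[#1:8@102] asks=[-]
After op 2 [order #2] limit_sell(price=102, qty=8): fills=#1x#2:8@102; bids=[-] asks=[-]
After op 3 [order #3] market_sell(qty=2): fills=none; bids=[-] asks=[-]
After op 4 [order #4] limit_sell(price=103, qty=10): fills=none; bids=[-] asks=[#4:10@103]
After op 5 cancel(order #4): fills=none; bids=[-] asks=[-]
After op 6 cancel(order #1): fills=none; bids=[-] asks=[-]
After op 7 cancel(order #2): fills=none; bids=[-] asks=[-]
After op 8 [order #5] limit_buy(price=100, qty=6): fills=none; bids=[#5:6@100] asks=[-]
After op 9 cancel(order #5): fills=none; bids=[-] asks=[-]

Answer: 8@102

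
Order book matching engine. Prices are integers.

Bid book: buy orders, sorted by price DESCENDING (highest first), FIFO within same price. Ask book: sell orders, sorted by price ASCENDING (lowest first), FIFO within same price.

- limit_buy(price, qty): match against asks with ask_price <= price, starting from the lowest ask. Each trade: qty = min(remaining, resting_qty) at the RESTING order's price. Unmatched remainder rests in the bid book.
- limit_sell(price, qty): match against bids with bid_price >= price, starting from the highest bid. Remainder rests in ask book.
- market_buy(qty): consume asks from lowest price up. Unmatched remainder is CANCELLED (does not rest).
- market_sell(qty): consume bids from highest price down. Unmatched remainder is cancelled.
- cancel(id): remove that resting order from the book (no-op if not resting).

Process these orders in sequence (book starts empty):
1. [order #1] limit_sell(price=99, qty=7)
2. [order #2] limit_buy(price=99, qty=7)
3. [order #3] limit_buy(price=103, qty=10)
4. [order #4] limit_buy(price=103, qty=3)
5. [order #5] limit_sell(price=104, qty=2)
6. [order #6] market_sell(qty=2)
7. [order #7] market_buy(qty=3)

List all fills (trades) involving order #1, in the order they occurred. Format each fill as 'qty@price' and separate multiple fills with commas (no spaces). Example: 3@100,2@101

Answer: 7@99

Derivation:
After op 1 [order #1] limit_sell(price=99, qty=7): fills=none; bids=[-] asks=[#1:7@99]
After op 2 [order #2] limit_buy(price=99, qty=7): fills=#2x#1:7@99; bids=[-] asks=[-]
After op 3 [order #3] limit_buy(price=103, qty=10): fills=none; bids=[#3:10@103] asks=[-]
After op 4 [order #4] limit_buy(price=103, qty=3): fills=none; bids=[#3:10@103 #4:3@103] asks=[-]
After op 5 [order #5] limit_sell(price=104, qty=2): fills=none; bids=[#3:10@103 #4:3@103] asks=[#5:2@104]
After op 6 [order #6] market_sell(qty=2): fills=#3x#6:2@103; bids=[#3:8@103 #4:3@103] asks=[#5:2@104]
After op 7 [order #7] market_buy(qty=3): fills=#7x#5:2@104; bids=[#3:8@103 #4:3@103] asks=[-]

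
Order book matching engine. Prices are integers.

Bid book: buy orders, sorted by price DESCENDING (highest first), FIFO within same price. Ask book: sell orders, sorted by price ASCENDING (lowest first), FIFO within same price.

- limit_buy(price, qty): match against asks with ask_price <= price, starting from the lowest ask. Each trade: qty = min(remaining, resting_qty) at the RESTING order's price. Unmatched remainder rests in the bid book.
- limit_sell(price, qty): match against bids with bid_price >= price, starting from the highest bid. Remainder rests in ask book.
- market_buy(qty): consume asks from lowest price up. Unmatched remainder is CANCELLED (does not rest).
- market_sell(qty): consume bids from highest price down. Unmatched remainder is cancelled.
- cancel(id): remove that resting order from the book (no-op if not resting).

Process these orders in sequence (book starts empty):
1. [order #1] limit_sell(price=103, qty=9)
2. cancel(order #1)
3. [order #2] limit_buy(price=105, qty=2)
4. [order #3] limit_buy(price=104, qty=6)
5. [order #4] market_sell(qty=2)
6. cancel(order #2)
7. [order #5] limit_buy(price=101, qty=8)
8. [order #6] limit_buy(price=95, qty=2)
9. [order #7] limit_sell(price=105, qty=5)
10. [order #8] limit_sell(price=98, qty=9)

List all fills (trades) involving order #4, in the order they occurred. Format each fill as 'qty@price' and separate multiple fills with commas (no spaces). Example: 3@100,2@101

Answer: 2@105

Derivation:
After op 1 [order #1] limit_sell(price=103, qty=9): fills=none; bids=[-] asks=[#1:9@103]
After op 2 cancel(order #1): fills=none; bids=[-] asks=[-]
After op 3 [order #2] limit_buy(price=105, qty=2): fills=none; bids=[#2:2@105] asks=[-]
After op 4 [order #3] limit_buy(price=104, qty=6): fills=none; bids=[#2:2@105 #3:6@104] asks=[-]
After op 5 [order #4] market_sell(qty=2): fills=#2x#4:2@105; bids=[#3:6@104] asks=[-]
After op 6 cancel(order #2): fills=none; bids=[#3:6@104] asks=[-]
After op 7 [order #5] limit_buy(price=101, qty=8): fills=none; bids=[#3:6@104 #5:8@101] asks=[-]
After op 8 [order #6] limit_buy(price=95, qty=2): fills=none; bids=[#3:6@104 #5:8@101 #6:2@95] asks=[-]
After op 9 [order #7] limit_sell(price=105, qty=5): fills=none; bids=[#3:6@104 #5:8@101 #6:2@95] asks=[#7:5@105]
After op 10 [order #8] limit_sell(price=98, qty=9): fills=#3x#8:6@104 #5x#8:3@101; bids=[#5:5@101 #6:2@95] asks=[#7:5@105]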